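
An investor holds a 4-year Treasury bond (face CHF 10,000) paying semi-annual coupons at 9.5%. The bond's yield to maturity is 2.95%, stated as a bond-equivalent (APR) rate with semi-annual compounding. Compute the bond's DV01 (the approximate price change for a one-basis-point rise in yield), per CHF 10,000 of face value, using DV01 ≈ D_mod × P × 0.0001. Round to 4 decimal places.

CHF 4.2819

Periodic yield y = 0.01475.
  t   CF        PV=CF/(1+0.01475)^t    t·PV
  1       475.00       468.0956       468.0956
  2       475.00       461.2915       922.5831
  3       475.00       454.5864     1,363.7592
  4       475.00       447.9787     1,791.9148
  5       475.00       441.4671     2,207.3353
  6       475.00       435.0501     2,610.3005
  7       475.00       428.7264     3,001.0845
  8    10,475.00     9,317.1171    74,536.9364
  Σ                 12,454.3128    86,902.0094
P = 12,454.3128; D_Mac = 6.97766 half-year periods = 3.48883 yrs; D_mod = 3.43812 yrs.
DV01 ≈ 3.43812 × 12,454.3128 × 0.0001 = 4.281942.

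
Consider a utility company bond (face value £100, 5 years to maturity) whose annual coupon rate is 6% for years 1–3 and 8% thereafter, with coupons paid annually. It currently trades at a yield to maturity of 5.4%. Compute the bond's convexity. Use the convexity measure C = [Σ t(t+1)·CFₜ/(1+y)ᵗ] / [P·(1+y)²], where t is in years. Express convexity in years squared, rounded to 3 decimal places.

With y = 0.054:
  t   CF        PV=CF/(1+0.054)^t    t·PV        t(t+1)·PV
  1         6.00         5.6926         5.6926          11.3852
  2         6.00         5.4009        10.8019          32.4057
  3         6.00         5.1242        15.3727          61.4909
  4         8.00         6.4823        25.9291         129.6455
  5       108.00        83.0273       415.1363       2,490.8178
  Σ                    105.7273       472.9326       2,725.7451
P = 105.7273.
Convexity = Σ t(t+1)·PV / [P·(1+y)²] = 2,725.7451 / (105.7273 × 1.110916) = 23.20688.

23.207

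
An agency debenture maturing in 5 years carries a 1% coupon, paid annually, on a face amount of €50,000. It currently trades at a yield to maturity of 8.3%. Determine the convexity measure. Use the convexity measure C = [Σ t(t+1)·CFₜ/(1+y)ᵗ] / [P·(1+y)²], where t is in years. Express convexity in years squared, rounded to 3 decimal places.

With y = 0.083:
  t   CF        PV=CF/(1+0.083)^t    t·PV        t(t+1)·PV
  1       500.00       461.6805       461.6805         923.3610
  2       500.00       426.2978       852.5956       2,557.7868
  3       500.00       393.6268     1,180.8803       4,723.5213
  4       500.00       363.4596     1,453.8385       7,269.1926
  5    50,500.00    33,896.0503   169,480.2513   1,016,881.5079
  Σ                 35,541.1150   173,429.2463   1,032,355.3696
P = 35,541.1150.
Convexity = Σ t(t+1)·PV / [P·(1+y)²] = 1,032,355.3696 / (35,541.1150 × 1.172889) = 24.76517.

24.765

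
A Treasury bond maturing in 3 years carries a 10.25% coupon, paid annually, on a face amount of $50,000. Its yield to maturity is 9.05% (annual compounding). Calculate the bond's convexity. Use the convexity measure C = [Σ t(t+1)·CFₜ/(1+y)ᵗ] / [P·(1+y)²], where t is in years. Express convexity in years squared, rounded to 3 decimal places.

With y = 0.0905:
  t   CF        PV=CF/(1+0.0905)^t    t·PV        t(t+1)·PV
  1     5,125.00     4,699.6790     4,699.6790       9,399.3581
  2     5,125.00     4,309.6552     8,619.3105      25,857.9315
  3    55,125.00    42,508.0901   127,524.2704     510,097.0815
  Σ                 51,517.4244   140,843.2599     545,354.3711
P = 51,517.4244.
Convexity = Σ t(t+1)·PV / [P·(1+y)²] = 545,354.3711 / (51,517.4244 × 1.189190) = 8.90171.

8.902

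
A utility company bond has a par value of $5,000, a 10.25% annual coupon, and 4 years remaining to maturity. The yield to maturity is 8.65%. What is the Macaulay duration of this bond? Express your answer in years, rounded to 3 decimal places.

3.490 years

Periodic yield y = 0.0865. Discount each cash flow and weight by its year:
  t   CF        PV=CF/(1+0.0865)^t    t·PV
  1       512.50       471.6981       471.6981
  2       512.50       434.1446       868.2892
  3       512.50       399.5809     1,198.7426
  4     5,512.50     3,955.7577    15,823.0307
  Σ                  5,261.1813    18,361.7606
Price P = Σ PV = 5,261.1813.
Macaulay duration = Σ(t·PV) / P = 18,361.7606 / 5,261.1813 = 3.49005 years.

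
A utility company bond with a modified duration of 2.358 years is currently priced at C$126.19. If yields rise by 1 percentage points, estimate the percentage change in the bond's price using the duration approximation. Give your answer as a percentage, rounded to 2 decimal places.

-2.36%

Duration approximation: ΔP/P ≈ -D_mod · Δy = -2.358 × (+0.01) = -0.023580.
As a percentage: -2.3580%.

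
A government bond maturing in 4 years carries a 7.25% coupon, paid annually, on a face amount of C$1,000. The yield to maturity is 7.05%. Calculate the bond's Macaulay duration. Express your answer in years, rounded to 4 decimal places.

Periodic yield y = 0.0705. Discount each cash flow and weight by its year:
  t   CF        PV=CF/(1+0.0705)^t    t·PV
  1        72.50        67.7254        67.7254
  2        72.50        63.2652       126.5303
  3        72.50        59.0987       177.2961
  4     1,072.50       816.6775     3,266.7102
  Σ                  1,006.7668     3,638.2620
Price P = Σ PV = 1,006.7668.
Macaulay duration = Σ(t·PV) / P = 3,638.2620 / 1,006.7668 = 3.61381 years.

3.6138 years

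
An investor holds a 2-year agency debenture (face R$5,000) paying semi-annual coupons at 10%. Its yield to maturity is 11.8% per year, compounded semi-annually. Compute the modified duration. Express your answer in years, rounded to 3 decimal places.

Periodic yield y = 0.059. First find Macaulay duration:
  t   CF        PV=CF/(1+0.059)^t    t·PV
  1       250.00       236.0718       236.0718
  2       250.00       222.9195       445.8390
  3       250.00       210.5000       631.5000
  4     5,250.00     4,174.2212    16,696.8849
  Σ                  4,843.7125    18,010.2958
P = 4,843.7125; Macaulay duration = 18,010.2958 / 4,843.7125 = 3.71828 half-year periods = 1.85914 years.
Modified duration = D_Mac / (1 + y) = 1.85914 / 1.059 = 1.75556 years.

1.756 years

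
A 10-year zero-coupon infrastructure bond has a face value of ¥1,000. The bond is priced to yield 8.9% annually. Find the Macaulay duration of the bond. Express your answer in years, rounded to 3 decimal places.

A zero-coupon bond has a single cash flow at maturity, so its Macaulay duration equals its maturity: 10 years.

10.000 years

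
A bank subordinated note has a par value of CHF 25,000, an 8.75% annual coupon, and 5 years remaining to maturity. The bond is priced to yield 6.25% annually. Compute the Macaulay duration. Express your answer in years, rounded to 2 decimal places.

Periodic yield y = 0.0625. Discount each cash flow and weight by its year:
  t   CF        PV=CF/(1+0.0625)^t    t·PV
  1     2,187.50     2,058.8235     2,058.8235
  2     2,187.50     1,937.7163     3,875.4325
  3     2,187.50     1,823.7330     5,471.1989
  4     2,187.50     1,716.4545     6,865.8182
  5    27,187.50    20,078.1910   100,390.9549
  Σ                 27,614.9183   118,662.2280
Price P = Σ PV = 27,614.9183.
Macaulay duration = Σ(t·PV) / P = 118,662.2280 / 27,614.9183 = 4.29703 years.

4.30 years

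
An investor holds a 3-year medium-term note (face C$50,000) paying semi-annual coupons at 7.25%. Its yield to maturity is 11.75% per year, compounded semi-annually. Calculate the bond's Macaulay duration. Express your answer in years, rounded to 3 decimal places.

2.732 years

Periodic yield y = 0.05875. Discount each cash flow and weight by its period:
  t   CF        PV=CF/(1+0.05875)^t    t·PV
  1     1,812.50     1,711.9244     1,711.9244
  2     1,812.50     1,616.9298     3,233.8596
  3     1,812.50     1,527.2064     4,581.6193
  4     1,812.50     1,442.4618     5,769.8472
  5     1,812.50     1,362.4196     6,812.0982
  6    51,812.50    36,785.2751   220,711.6504
  Σ                 44,446.2172   242,820.9992
Price P = Σ PV = 44,446.2172.
Macaulay duration = Σ(t·PV) / P = 242,820.9992 / 44,446.2172 = 5.46325 half-year periods.
In years: 5.46325 / 2 = 2.73163 years.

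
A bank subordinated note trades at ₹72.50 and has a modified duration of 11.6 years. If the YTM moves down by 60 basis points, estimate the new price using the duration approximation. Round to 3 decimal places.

Duration approximation: ΔP/P ≈ -D_mod · Δy = -11.6 × (-0.006) = +0.069600.
New price ≈ 72.50 × (1 + 0.069600) = 77.54600.

₹77.546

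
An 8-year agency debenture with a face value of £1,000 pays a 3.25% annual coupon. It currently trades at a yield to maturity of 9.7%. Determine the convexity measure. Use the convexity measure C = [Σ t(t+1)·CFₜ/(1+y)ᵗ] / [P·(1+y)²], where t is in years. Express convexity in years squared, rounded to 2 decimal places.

49.39

With y = 0.097:
  t   CF        PV=CF/(1+0.097)^t    t·PV        t(t+1)·PV
  1        32.50        29.6263        29.6263          59.2525
  2        32.50        27.0066        54.0132         162.0397
  3        32.50        24.6186        73.8558         295.4233
  4        32.50        22.4418        89.7670         448.8351
  5        32.50        20.4574       102.2869         613.7217
  6        32.50        18.6485       111.8909         783.2364
  7        32.50        16.9995       118.9967         951.9738
  8     1,032.50       492.3082     3,938.4653      35,446.1880
  Σ                    652.1068     4,518.9023      38,760.6705
P = 652.1068.
Convexity = Σ t(t+1)·PV / [P·(1+y)²] = 38,760.6705 / (652.1068 × 1.203409) = 49.39231.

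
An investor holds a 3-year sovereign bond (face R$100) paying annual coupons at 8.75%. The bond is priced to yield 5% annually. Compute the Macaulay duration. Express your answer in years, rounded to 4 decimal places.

2.7768 years

Periodic yield y = 0.05. Discount each cash flow and weight by its year:
  t   CF        PV=CF/(1+0.05)^t    t·PV
  1         8.75         8.3333         8.3333
  2         8.75         7.9365        15.8730
  3       108.75        93.9423       281.8270
  Σ                    110.2122       306.0334
Price P = Σ PV = 110.2122.
Macaulay duration = Σ(t·PV) / P = 306.0334 / 110.2122 = 2.77677 years.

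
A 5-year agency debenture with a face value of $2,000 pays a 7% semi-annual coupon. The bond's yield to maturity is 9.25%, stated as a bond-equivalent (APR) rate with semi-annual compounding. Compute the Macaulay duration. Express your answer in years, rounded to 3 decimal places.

4.264 years

Periodic yield y = 0.04625. Discount each cash flow and weight by its period:
  t   CF        PV=CF/(1+0.04625)^t    t·PV
  1        70.00        66.9056        66.9056
  2        70.00        63.9480       127.8960
  3        70.00        61.1212       183.3635
  4        70.00        58.4193       233.6771
  5        70.00        55.8368       279.1841
  6        70.00        53.3685       320.2112
  7        70.00        51.0093       357.0654
  8        70.00        48.7545       390.0356
  9        70.00        46.5992       419.3931
  10    2,070.00     1,317.0906    13,170.9056
  Σ                  1,823.0530    15,548.6372
Price P = Σ PV = 1,823.0530.
Macaulay duration = Σ(t·PV) / P = 15,548.6372 / 1,823.0530 = 8.52890 half-year periods.
In years: 8.52890 / 2 = 4.26445 years.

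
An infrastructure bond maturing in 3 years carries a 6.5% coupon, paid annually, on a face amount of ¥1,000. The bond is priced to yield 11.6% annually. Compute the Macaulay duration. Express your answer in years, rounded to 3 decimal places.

2.808 years

Periodic yield y = 0.116. Discount each cash flow and weight by its year:
  t   CF        PV=CF/(1+0.116)^t    t·PV
  1        65.00        58.2437        58.2437
  2        65.00        52.1897       104.3794
  3     1,065.00       766.2262     2,298.6787
  Σ                    876.6597     2,461.3019
Price P = Σ PV = 876.6597.
Macaulay duration = Σ(t·PV) / P = 2,461.3019 / 876.6597 = 2.80759 years.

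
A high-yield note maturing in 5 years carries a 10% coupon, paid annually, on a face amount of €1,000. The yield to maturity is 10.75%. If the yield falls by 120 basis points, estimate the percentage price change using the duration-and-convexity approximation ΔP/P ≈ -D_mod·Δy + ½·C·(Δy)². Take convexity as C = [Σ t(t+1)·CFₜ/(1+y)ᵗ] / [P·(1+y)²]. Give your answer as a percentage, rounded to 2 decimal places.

With y = 0.1075:
  t   CF        PV=CF/(1+0.1075)^t    t·PV        t(t+1)·PV
  1       100.00        90.2935        90.2935         180.5869
  2       100.00        81.5291       163.0582         489.1745
  3       100.00        73.6154       220.8463         883.3850
  4       100.00        66.4699       265.8796       1,329.3981
  5     1,100.00       660.1977     3,300.9885      19,805.9312
  Σ                    972.1056     4,041.0660      22,688.4757
P = 972.1056; D_Mac = 4.15702 yrs; D_mod = 3.75352 yrs; C = 19.02849.
Duration effect: -3.75352 × (-0.012) = +0.045042
Convexity effect: 0.5 × 19.02849 × (-0.012)² = +0.0013701
ΔP/P ≈ +0.045042 + 0.0013701 = +0.046412 = +4.6412%.

+4.64%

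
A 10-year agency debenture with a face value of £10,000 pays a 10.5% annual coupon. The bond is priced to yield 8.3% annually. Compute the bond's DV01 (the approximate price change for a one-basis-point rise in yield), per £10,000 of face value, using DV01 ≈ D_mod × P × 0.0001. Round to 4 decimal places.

Periodic yield y = 0.083.
  t   CF        PV=CF/(1+0.083)^t    t·PV
  1     1,050.00       969.5291       969.5291
  2     1,050.00       895.2254     1,790.4508
  3     1,050.00       826.6162     2,479.8487
  4     1,050.00       763.2652     3,053.0609
  5     1,050.00       704.7694     3,523.8468
  6     1,050.00       650.7566     3,904.5394
  7     1,050.00       600.8833     4,206.1828
  8     1,050.00       554.8322     4,438.6575
  9     1,050.00       512.3104     4,610.7938
  10   11,050.00     4,978.2616    49,782.6157
  Σ                 11,456.4493    78,759.5254
P = 11,456.4493; D_Mac = 6.87469 yrs; D_mod = 6.34782 yrs.
DV01 ≈ 6.34782 × 11,456.4493 × 0.0001 = 7.272348.

£7.2723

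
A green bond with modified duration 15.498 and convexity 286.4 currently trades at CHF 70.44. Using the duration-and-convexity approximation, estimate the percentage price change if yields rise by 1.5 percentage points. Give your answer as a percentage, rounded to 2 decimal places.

Duration effect: -D_mod·Δy = -15.498 × (+0.015) = -0.232470
Convexity effect: ½·C·(Δy)² = 0.5 × 286.4 × (0.015)² = +0.0322200
ΔP/P ≈ -0.232470 + 0.0322200 = -0.200250
= -20.0250%.

-20.03%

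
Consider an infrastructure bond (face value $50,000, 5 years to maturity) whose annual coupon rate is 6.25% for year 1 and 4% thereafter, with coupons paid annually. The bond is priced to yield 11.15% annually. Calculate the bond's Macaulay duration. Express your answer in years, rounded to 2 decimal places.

4.46 years

Periodic yield y = 0.1115. Discount each cash flow and weight by its year:
  t   CF        PV=CF/(1+0.1115)^t    t·PV
  1     3,125.00     2,811.5160     2,811.5160
  2     2,000.00     1,618.8666     3,237.7332
  3     2,000.00     1,456.4702     4,369.4105
  4     2,000.00     1,310.3645     5,241.4581
  5    52,000.00    30,651.8018   153,259.0089
  Σ                 37,849.0190   168,919.1267
Price P = Σ PV = 37,849.0190.
Macaulay duration = Σ(t·PV) / P = 168,919.1267 / 37,849.0190 = 4.46297 years.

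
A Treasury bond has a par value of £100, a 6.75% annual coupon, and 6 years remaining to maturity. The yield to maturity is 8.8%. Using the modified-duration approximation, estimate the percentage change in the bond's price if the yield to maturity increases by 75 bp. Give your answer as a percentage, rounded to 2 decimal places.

Periodic yield y = 0.088. Modified duration first:
  t   CF        PV=CF/(1+0.088)^t    t·PV
  1         6.75         6.2040         6.2040
  2         6.75         5.7022        11.4045
  3         6.75         5.2410        15.7231
  4         6.75         4.8171        19.2685
  5         6.75         4.4275        22.1375
  6       106.75        64.3568       386.1409
  Σ                     90.7488       460.8786
P = 90.7488; D_Mac = 5.07862 yrs; D_mod = 5.07862/(1+0.088) = 4.66785 yrs.
ΔP/P ≈ -D_mod · Δy = -4.66785 × (+0.0075) = -0.035009 = -3.5009%.

-3.50%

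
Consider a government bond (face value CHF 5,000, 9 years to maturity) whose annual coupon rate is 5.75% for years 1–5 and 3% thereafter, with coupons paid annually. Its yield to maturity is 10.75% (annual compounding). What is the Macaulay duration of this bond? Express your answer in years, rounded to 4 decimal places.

6.8803 years

Periodic yield y = 0.1075. Discount each cash flow and weight by its year:
  t   CF        PV=CF/(1+0.1075)^t    t·PV
  1       287.50       259.5937       259.5937
  2       287.50       234.3961       468.7922
  3       287.50       211.6443       634.9330
  4       287.50       191.1010       764.4039
  5       287.50       172.5517       862.7584
  6       150.00        81.2885       487.7307
  7       150.00        73.3982       513.7871
  8       150.00        66.2737       530.1898
  9     5,150.00     2,054.5353    18,490.8180
  Σ                  3,344.7824    23,013.0067
Price P = Σ PV = 3,344.7824.
Macaulay duration = Σ(t·PV) / P = 23,013.0067 / 3,344.7824 = 6.88027 years.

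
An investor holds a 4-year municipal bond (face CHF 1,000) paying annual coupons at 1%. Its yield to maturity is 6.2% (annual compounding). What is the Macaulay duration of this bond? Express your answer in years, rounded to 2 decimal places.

3.93 years

Periodic yield y = 0.062. Discount each cash flow and weight by its year:
  t   CF        PV=CF/(1+0.062)^t    t·PV
  1        10.00         9.4162         9.4162
  2        10.00         8.8665        17.7329
  3        10.00         8.3488        25.0465
  4     1,010.00       794.0051     3,176.0205
  Σ                    820.6366     3,228.2162
Price P = Σ PV = 820.6366.
Macaulay duration = Σ(t·PV) / P = 3,228.2162 / 820.6366 = 3.93379 years.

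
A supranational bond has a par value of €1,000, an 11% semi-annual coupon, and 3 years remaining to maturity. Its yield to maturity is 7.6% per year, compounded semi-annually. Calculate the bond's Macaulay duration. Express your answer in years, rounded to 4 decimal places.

2.6526 years

Periodic yield y = 0.038. Discount each cash flow and weight by its period:
  t   CF        PV=CF/(1+0.038)^t    t·PV
  1        55.00        52.9865        52.9865
  2        55.00        51.0467       102.0935
  3        55.00        49.1780       147.5339
  4        55.00        47.3776       189.5105
  5        55.00        45.6432       228.2159
  6     1,055.00       843.4675     5,060.8048
  Σ                  1,089.6995     5,781.1451
Price P = Σ PV = 1,089.6995.
Macaulay duration = Σ(t·PV) / P = 5,781.1451 / 1,089.6995 = 5.30527 half-year periods.
In years: 5.30527 / 2 = 2.65263 years.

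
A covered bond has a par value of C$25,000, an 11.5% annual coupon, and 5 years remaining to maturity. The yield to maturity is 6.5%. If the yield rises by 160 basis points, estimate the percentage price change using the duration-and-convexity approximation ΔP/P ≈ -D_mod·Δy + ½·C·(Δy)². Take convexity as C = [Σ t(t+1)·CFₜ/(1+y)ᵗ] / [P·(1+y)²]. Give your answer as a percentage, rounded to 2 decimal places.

-5.98%

With y = 0.065:
  t   CF        PV=CF/(1+0.065)^t    t·PV        t(t+1)·PV
  1     2,875.00     2,699.5305     2,699.5305       5,399.0610
  2     2,875.00     2,534.7704     5,069.5409      15,208.6226
  3     2,875.00     2,380.0661     7,140.1984      28,560.7937
  4     2,875.00     2,234.8039     8,939.2155      44,696.0777
  5    27,875.00    20,345.4283   101,727.1416     610,362.8495
  Σ                 30,194.5993   125,575.6269     704,227.4046
P = 30,194.5993; D_Mac = 4.15888 yrs; D_mod = 3.90505 yrs; C = 20.56290.
Duration effect: -3.90505 × (+0.016) = -0.062481
Convexity effect: 0.5 × 20.56290 × (0.016)² = +0.0026321
ΔP/P ≈ -0.062481 + 0.0026321 = -0.059849 = -5.9849%.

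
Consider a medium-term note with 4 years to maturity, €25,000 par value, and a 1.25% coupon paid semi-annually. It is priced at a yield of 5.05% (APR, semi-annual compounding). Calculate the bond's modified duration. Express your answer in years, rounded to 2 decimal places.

3.81 years

Periodic yield y = 0.02525. First find Macaulay duration:
  t   CF        PV=CF/(1+0.02525)^t    t·PV
  1       156.25       152.4019       152.4019
  2       156.25       148.6485       297.2970
  3       156.25       144.9875       434.9626
  4       156.25       141.4168       565.6671
  5       156.25       137.9339       689.6697
  6       156.25       134.5369       807.2213
  7       156.25       131.2235       918.5644
  8    25,156.25    20,606.6635   164,853.3077
  Σ                 21,597.8124   168,719.0916
P = 21,597.8124; Macaulay duration = 168,719.0916 / 21,597.8124 = 7.81186 half-year periods = 3.90593 years.
Modified duration = D_Mac / (1 + y) = 3.90593 / 1.02525 = 3.80973 years.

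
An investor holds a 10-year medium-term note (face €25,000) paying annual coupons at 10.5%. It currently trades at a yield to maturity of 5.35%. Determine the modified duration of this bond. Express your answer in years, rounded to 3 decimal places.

6.811 years

Periodic yield y = 0.0535. First find Macaulay duration:
  t   CF        PV=CF/(1+0.0535)^t    t·PV
  1     2,625.00     2,491.6944     2,491.6944
  2     2,625.00     2,365.1584     4,730.3168
  3     2,625.00     2,245.0483     6,735.1449
  4     2,625.00     2,131.0378     8,524.1511
  5     2,625.00     2,022.8171    10,114.0853
  6     2,625.00     1,920.0921    11,520.5528
  7     2,625.00     1,822.5839    12,758.0873
  8     2,625.00     1,730.0274    13,840.2194
  9     2,625.00     1,642.1713    14,779.5414
  10   27,625.00    16,404.2692   164,042.6919
  Σ                 34,774.8998   249,536.4851
P = 34,774.8998; Macaulay duration = 249,536.4851 / 34,774.8998 = 7.17576 years.
Modified duration = D_Mac / (1 + y) = 7.17576 / 1.0535 = 6.81136 years.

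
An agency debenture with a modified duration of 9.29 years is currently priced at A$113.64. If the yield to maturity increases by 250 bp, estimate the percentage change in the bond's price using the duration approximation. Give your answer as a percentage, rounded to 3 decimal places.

Duration approximation: ΔP/P ≈ -D_mod · Δy = -9.29 × (+0.025) = -0.232250.
As a percentage: -23.2250%.

-23.225%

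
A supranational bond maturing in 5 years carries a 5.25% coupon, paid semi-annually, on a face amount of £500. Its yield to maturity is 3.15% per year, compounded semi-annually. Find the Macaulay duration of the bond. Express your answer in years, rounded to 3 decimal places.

Periodic yield y = 0.01575. Discount each cash flow and weight by its period:
  t   CF        PV=CF/(1+0.01575)^t    t·PV
  1       13.125        12.9215        12.9215
  2       13.125        12.7211        25.4423
  3       13.125        12.5239        37.5716
  4       13.125        12.3297        49.3187
  5       13.125        12.1385        60.6925
  6       13.125        11.9503        71.7017
  7       13.125        11.7650        82.3549
  8       13.125        11.5826        92.6605
  9       13.125        11.4030       102.6267
  10     513.125       438.8892     4,388.8917
  Σ                    548.2247     4,924.1822
Price P = Σ PV = 548.2247.
Macaulay duration = Σ(t·PV) / P = 4,924.1822 / 548.2247 = 8.98205 half-year periods.
In years: 8.98205 / 2 = 4.49103 years.

4.491 years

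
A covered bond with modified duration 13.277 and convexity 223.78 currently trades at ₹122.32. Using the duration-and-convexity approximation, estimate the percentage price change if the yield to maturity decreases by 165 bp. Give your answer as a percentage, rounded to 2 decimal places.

+24.95%

Duration effect: -D_mod·Δy = -13.277 × (-0.0165) = +0.2190705
Convexity effect: ½·C·(Δy)² = 0.5 × 223.78 × (-0.0165)² = +0.0304620525
ΔP/P ≈ +0.2190705 + 0.0304620525 = +0.2495325525
= +24.95325525%.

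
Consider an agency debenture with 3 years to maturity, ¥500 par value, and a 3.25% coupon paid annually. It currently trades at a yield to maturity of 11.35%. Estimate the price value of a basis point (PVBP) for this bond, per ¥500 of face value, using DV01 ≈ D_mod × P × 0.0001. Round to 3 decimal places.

¥0.104

Periodic yield y = 0.1135.
  t   CF        PV=CF/(1+0.1135)^t    t·PV
  1        16.25        14.5936        14.5936
  2        16.25        13.1061        26.2122
  3       516.25       373.9292     1,121.7877
  Σ                    401.6289     1,162.5934
P = 401.6289; D_Mac = 2.89470 yrs; D_mod = 2.59964 yrs.
DV01 ≈ 2.59964 × 401.6289 × 0.0001 = 0.104409.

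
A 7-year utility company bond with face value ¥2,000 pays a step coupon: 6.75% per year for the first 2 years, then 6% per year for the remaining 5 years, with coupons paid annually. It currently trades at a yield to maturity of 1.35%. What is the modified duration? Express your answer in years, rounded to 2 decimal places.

Periodic yield y = 0.0135. First find Macaulay duration:
  t   CF        PV=CF/(1+0.0135)^t    t·PV
  1       135.00       133.2018       133.2018
  2       135.00       131.4275       262.8550
  3       120.00       115.2683       345.8050
  4       120.00       113.7329       454.9317
  5       120.00       112.2180       561.0899
  6       120.00       110.7232       664.3394
  7     2,120.00     1,930.0546    13,510.3820
  Σ                  2,646.6263    15,932.6048
P = 2,646.6263; Macaulay duration = 15,932.6048 / 2,646.6263 = 6.01997 years.
Modified duration = D_Mac / (1 + y) = 6.01997 / 1.0135 = 5.93978 years.

5.94 years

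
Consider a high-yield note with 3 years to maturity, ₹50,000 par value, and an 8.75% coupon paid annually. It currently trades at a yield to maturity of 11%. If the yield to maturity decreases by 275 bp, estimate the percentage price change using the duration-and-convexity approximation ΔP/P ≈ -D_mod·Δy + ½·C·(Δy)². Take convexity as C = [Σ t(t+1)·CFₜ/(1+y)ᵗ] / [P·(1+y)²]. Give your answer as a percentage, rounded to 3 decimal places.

With y = 0.11:
  t   CF        PV=CF/(1+0.11)^t    t·PV        t(t+1)·PV
  1     4,375.00     3,941.4414     3,941.4414       7,882.8829
  2     4,375.00     3,550.8481     7,101.6963      21,305.0889
  3    54,375.00    39,758.5314   119,275.5941     477,102.3763
  Σ                 47,250.8209   130,318.7318     506,290.3481
P = 47,250.8209; D_Mac = 2.75802 yrs; D_mod = 2.48470 yrs; C = 8.69650.
Duration effect: -2.48470 × (-0.0275) = +0.068329
Convexity effect: 0.5 × 8.69650 × (-0.0275)² = +0.0032884
ΔP/P ≈ +0.068329 + 0.0032884 = +0.071618 = +7.1618%.

+7.162%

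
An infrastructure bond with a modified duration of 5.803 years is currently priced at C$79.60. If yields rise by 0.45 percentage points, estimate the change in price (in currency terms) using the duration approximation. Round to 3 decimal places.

-C$2.079

Duration approximation: ΔP/P ≈ -D_mod · Δy = -5.803 × (+0.0045) = -0.0261135.
ΔP ≈ 79.60 × (-0.0261135) = -2.0786346.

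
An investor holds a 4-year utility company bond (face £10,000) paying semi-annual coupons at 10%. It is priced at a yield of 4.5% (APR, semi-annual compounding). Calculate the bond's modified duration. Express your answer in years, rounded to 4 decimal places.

Periodic yield y = 0.0225. First find Macaulay duration:
  t   CF        PV=CF/(1+0.0225)^t    t·PV
  1       500.00       488.9976       488.9976
  2       500.00       478.2372       956.4744
  3       500.00       467.7137     1,403.1410
  4       500.00       457.4217     1,829.6867
  5       500.00       447.3562     2,236.7808
  6       500.00       437.5121     2,625.0728
  7       500.00       427.8847     2,995.1931
  8    10,500.00     8,787.8526    70,302.8211
  Σ                 11,992.9758    82,838.1675
P = 11,992.9758; Macaulay duration = 82,838.1675 / 11,992.9758 = 6.90722 half-year periods = 3.45361 years.
Modified duration = D_Mac / (1 + y) = 3.45361 / 1.0225 = 3.37762 years.

3.3776 years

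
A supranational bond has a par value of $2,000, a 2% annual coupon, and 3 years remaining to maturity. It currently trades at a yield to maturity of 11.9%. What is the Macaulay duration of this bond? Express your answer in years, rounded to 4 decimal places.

2.9321 years

Periodic yield y = 0.119. Discount each cash flow and weight by its year:
  t   CF        PV=CF/(1+0.119)^t    t·PV
  1        40.00        35.7462        35.7462
  2        40.00        31.9448        63.8895
  3     2,040.00     1,455.9280     4,367.7841
  Σ                  1,523.6190     4,467.4198
Price P = Σ PV = 1,523.6190.
Macaulay duration = Σ(t·PV) / P = 4,467.4198 / 1,523.6190 = 2.93211 years.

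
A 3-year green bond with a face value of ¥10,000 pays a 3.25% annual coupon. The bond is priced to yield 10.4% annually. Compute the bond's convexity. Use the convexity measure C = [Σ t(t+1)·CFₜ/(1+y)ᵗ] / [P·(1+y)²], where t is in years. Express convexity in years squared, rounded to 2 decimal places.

9.39

With y = 0.104:
  t   CF        PV=CF/(1+0.104)^t    t·PV        t(t+1)·PV
  1       325.00       294.3841       294.3841         588.7681
  2       325.00       266.6522       533.3045       1,599.9134
  3    10,325.00     7,673.3117    23,019.9351      92,079.7404
  Σ                  8,234.3480    23,847.6236      94,268.4219
P = 8,234.3480.
Convexity = Σ t(t+1)·PV / [P·(1+y)²] = 94,268.4219 / (8,234.3480 × 1.218816) = 9.39288.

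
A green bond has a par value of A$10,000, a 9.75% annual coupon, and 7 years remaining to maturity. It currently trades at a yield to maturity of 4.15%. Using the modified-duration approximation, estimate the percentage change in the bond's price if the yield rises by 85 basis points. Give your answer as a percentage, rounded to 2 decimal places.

-4.59%

Periodic yield y = 0.0415. Modified duration first:
  t   CF        PV=CF/(1+0.0415)^t    t·PV
  1       975.00       936.1498       936.1498
  2       975.00       898.8476     1,797.6952
  3       975.00       863.0318     2,589.0954
  4       975.00       828.6431     3,314.5724
  5       975.00       795.6247     3,978.1234
  6       975.00       763.9219     4,583.5315
  7    10,975.00     8,256.3788    57,794.6515
  Σ                 13,342.5977    74,993.8191
P = 13,342.5977; D_Mac = 5.62063 yrs; D_mod = 5.62063/(1+0.0415) = 5.39667 yrs.
ΔP/P ≈ -D_mod · Δy = -5.39667 × (+0.0085) = -0.045872 = -4.5872%.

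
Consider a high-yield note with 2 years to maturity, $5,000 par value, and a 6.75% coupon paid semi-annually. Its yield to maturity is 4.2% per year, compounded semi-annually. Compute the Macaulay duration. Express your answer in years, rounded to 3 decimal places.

Periodic yield y = 0.021. Discount each cash flow and weight by its period:
  t   CF        PV=CF/(1+0.021)^t    t·PV
  1       168.75       165.2791       165.2791
  2       168.75       161.8797       323.7593
  3       168.75       158.5501       475.6503
  4     5,168.75     4,756.4459    19,025.7835
  Σ                  5,242.1548    19,990.4723
Price P = Σ PV = 5,242.1548.
Macaulay duration = Σ(t·PV) / P = 19,990.4723 / 5,242.1548 = 3.81341 half-year periods.
In years: 3.81341 / 2 = 1.90670 years.

1.907 years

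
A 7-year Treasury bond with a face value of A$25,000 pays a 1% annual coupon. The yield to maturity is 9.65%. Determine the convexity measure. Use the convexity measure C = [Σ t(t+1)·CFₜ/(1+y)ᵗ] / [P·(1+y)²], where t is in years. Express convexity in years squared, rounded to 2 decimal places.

With y = 0.0965:
  t   CF        PV=CF/(1+0.0965)^t    t·PV        t(t+1)·PV
  1       250.00       227.9982       227.9982         455.9964
  2       250.00       207.9327       415.8653       1,247.5960
  3       250.00       189.6331       568.8992       2,275.5970
  4       250.00       172.9440       691.7759       3,458.8797
  5       250.00       157.7237       788.6183       4,731.7096
  6       250.00       143.8428       863.0569       6,041.3985
  7    25,250.00    13,249.5440    92,746.8077     741,974.4617
  Σ                 14,349.6183    96,303.0216     760,185.6388
P = 14,349.6183.
Convexity = Σ t(t+1)·PV / [P·(1+y)²] = 760,185.6388 / (14,349.6183 × 1.202312) = 44.06178.

44.06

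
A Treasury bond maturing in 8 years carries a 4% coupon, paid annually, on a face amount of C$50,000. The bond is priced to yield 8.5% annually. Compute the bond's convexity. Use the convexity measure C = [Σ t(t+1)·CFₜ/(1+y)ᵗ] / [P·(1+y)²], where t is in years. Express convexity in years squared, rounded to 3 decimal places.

With y = 0.085:
  t   CF        PV=CF/(1+0.085)^t    t·PV        t(t+1)·PV
  1     2,000.00     1,843.3180     1,843.3180       3,686.6359
  2     2,000.00     1,698.9106     3,397.8211      10,193.4634
  3     2,000.00     1,565.8162     4,697.4486      18,789.7944
  4     2,000.00     1,443.1486     5,772.5943      28,862.9714
  5     2,000.00     1,330.0908     6,650.4542      39,902.7254
  6     2,000.00     1,225.8902     7,355.3411      51,487.3876
  7     2,000.00     1,129.8527     7,908.9689      63,271.7513
  8    52,000.00    27,074.8113   216,598.4903   1,949,386.4123
  Σ                 37,311.8383   254,224.4365   2,165,581.1417
P = 37,311.8383.
Convexity = Σ t(t+1)·PV / [P·(1+y)²] = 2,165,581.1417 / (37,311.8383 × 1.177225) = 49.30243.

49.302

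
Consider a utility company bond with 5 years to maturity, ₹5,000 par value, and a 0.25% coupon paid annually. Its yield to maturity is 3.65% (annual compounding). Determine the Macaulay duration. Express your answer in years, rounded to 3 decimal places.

4.973 years

Periodic yield y = 0.0365. Discount each cash flow and weight by its year:
  t   CF        PV=CF/(1+0.0365)^t    t·PV
  1        12.50        12.0598        12.0598
  2        12.50        11.6351        23.2703
  3        12.50        11.2254        33.6762
  4        12.50        10.8301        43.3204
  5     5,012.50     4,189.9405    20,949.7024
  Σ                  4,235.6909    21,062.0291
Price P = Σ PV = 4,235.6909.
Macaulay duration = Σ(t·PV) / P = 21,062.0291 / 4,235.6909 = 4.97251 years.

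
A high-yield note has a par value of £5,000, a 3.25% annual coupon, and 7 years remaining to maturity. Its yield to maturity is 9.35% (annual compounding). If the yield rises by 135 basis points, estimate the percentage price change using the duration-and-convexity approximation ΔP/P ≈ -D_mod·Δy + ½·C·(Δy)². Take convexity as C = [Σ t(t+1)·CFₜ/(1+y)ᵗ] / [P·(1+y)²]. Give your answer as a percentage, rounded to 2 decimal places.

-7.32%

With y = 0.0935:
  t   CF        PV=CF/(1+0.0935)^t    t·PV        t(t+1)·PV
  1       162.50       148.6054       148.6054         297.2108
  2       162.50       135.8989       271.7977         815.3931
  3       162.50       124.2788       372.8364       1,491.3454
  4       162.50       113.6523       454.6092       2,273.0459
  5       162.50       103.9344       519.6721       3,118.0328
  6       162.50        95.0475       570.2849       3,991.9945
  7     5,162.50     2,761.3951    19,329.7658     154,638.1267
  Σ                  3,482.8124    21,667.5716     166,625.1493
P = 3,482.8124; D_Mac = 6.22129 yrs; D_mod = 5.68933 yrs; C = 40.01040.
Duration effect: -5.68933 × (+0.0135) = -0.076806
Convexity effect: 0.5 × 40.01040 × (0.0135)² = +0.0036459
ΔP/P ≈ -0.076806 + 0.0036459 = -0.073160 = -7.3160%.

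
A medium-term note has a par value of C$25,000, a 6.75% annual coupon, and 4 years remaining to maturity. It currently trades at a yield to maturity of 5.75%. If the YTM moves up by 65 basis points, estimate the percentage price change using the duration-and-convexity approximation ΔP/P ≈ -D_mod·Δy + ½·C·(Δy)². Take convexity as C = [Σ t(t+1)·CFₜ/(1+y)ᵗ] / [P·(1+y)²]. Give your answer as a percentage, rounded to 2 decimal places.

With y = 0.0575:
  t   CF        PV=CF/(1+0.0575)^t    t·PV        t(t+1)·PV
  1     1,687.50     1,595.7447     1,595.7447       3,191.4894
  2     1,687.50     1,508.9784     3,017.9568       9,053.8705
  3     1,687.50     1,426.9299     4,280.7898      17,123.1594
  4    26,687.50    21,339.6056    85,358.4223     426,792.1117
  Σ                 25,871.2586    94,252.9137     456,160.6310
P = 25,871.2586; D_Mac = 3.64315 yrs; D_mod = 3.44506 yrs; C = 15.76665.
Duration effect: -3.44506 × (+0.0065) = -0.022393
Convexity effect: 0.5 × 15.76665 × (0.0065)² = +0.0003331
ΔP/P ≈ -0.022393 + 0.0003331 = -0.022060 = -2.2060%.

-2.21%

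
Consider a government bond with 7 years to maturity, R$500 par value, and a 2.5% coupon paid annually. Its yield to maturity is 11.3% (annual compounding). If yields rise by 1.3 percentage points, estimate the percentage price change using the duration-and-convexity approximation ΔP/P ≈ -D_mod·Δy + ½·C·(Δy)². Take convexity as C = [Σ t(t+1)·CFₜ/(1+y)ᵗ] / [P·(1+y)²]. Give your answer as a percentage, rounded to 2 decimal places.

With y = 0.113:
  t   CF        PV=CF/(1+0.113)^t    t·PV        t(t+1)·PV
  1        12.50        11.2309        11.2309          22.4618
  2        12.50        10.0907        20.1813          60.5440
  3        12.50         9.0662        27.1986         108.7942
  4        12.50         8.1457        32.5829         162.9144
  5        12.50         7.3187        36.5935         219.5611
  6        12.50         6.5757        39.4539         276.1775
  7       512.50       242.2299     1,695.6092      13,564.8734
  Σ                    294.6577     1,862.8503      14,415.3264
P = 294.6577; D_Mac = 6.32208 yrs; D_mod = 5.68022 yrs; C = 39.49266.
Duration effect: -5.68022 × (+0.013) = -0.073843
Convexity effect: 0.5 × 39.49266 × (0.013)² = +0.0033371
ΔP/P ≈ -0.073843 + 0.0033371 = -0.070506 = -7.0506%.

-7.05%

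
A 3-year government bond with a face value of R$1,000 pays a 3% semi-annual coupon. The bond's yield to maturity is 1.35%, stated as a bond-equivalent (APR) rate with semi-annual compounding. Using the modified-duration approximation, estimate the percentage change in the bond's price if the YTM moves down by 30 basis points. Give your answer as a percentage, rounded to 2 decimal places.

+0.86%

Periodic yield y = 0.00675. Modified duration first:
  t   CF        PV=CF/(1+0.00675)^t    t·PV
  1        15.00        14.8994        14.8994
  2        15.00        14.7995        29.5991
  3        15.00        14.7003        44.1009
  4        15.00        14.6017        58.4070
  5        15.00        14.5038        72.5192
  6     1,015.00       974.8464     5,849.0787
  Σ                  1,048.3513     6,068.6043
P = 1,048.3513; D_Mac = 5.78871 half-year periods = 2.89436 yrs; D_mod = 2.89436/(1+0.00675) = 2.87495 yrs.
ΔP/P ≈ -D_mod · Δy = -2.87495 × (-0.003) = +0.008625 = +0.8625%.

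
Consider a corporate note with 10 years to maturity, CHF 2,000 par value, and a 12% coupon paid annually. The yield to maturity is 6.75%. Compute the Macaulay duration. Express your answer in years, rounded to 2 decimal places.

Periodic yield y = 0.0675. Discount each cash flow and weight by its year:
  t   CF        PV=CF/(1+0.0675)^t    t·PV
  1       240.00       224.8244       224.8244
  2       240.00       210.6083       421.2166
  3       240.00       197.2911       591.8734
  4       240.00       184.8161       739.2642
  5       240.00       173.1298       865.6490
  6       240.00       162.1825       973.0949
  7       240.00       151.9274     1,063.4917
  8       240.00       142.3207     1,138.5659
  9       240.00       133.3215     1,199.8938
  10    2,240.00     1,165.6527    11,656.5272
  Σ                  2,746.0745    18,874.4010
Price P = Σ PV = 2,746.0745.
Macaulay duration = Σ(t·PV) / P = 18,874.4010 / 2,746.0745 = 6.87323 years.

6.87 years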